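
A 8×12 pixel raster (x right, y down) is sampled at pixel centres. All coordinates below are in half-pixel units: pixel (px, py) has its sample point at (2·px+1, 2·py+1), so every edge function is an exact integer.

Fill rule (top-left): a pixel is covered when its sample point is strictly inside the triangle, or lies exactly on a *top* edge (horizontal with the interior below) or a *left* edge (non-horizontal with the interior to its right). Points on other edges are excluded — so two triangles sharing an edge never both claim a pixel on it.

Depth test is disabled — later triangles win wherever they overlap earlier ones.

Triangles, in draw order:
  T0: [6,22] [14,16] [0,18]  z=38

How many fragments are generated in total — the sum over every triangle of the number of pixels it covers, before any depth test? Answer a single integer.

T0:
  2·area = 68  (B↔C swapped to make it positive)
  edge (6, 22)→(0, 18): d=(-6,-4) top-left  bias=+0
  edge (0, 18)→(14, 16): d=(14,-2) top-left  bias=+0
  edge (14, 16)→(6, 22): d=(-8,6) right/bottom  bias=-1
    (3,8)@(7, 17): e=[34,0,34] → X  [on edge]
    (4,8)@(9, 17): e=[42,4,22] → X
    (5,8)@(11, 17): e=[50,8,10] → X
    (6,8)@(13, 17): e=[58,12,-2] → .
    (1,9)@(3, 19): e=[6,20,42] → X
    (2,9)@(5, 19): e=[14,24,30] → X
    (5,9)@(11, 19): e=[38,36,-6] → .
    (1,10)@(3, 21): e=[-6,48,26] → .
    (2,10)@(5, 21): e=[2,52,14] → X
    (4,10)@(9, 21): e=[18,60,-10] → .
    (2,11)@(5, 23): e=[-10,80,-2] → .
    (3,11)@(7, 23): e=[-2,84,-14] → .
  covered (9 px):
    . . . . . . . .
    . . . . . . . .
    . . . . . . . .
    . . . . . . . .
    . . . . . . . .
    . . . . . . . .
    . . . . . . . .
    . . . . . . . .
    . . . X X X . .
    . X X X X . . .
    . . X X . . . .
    . . . . . . . .

Result: 9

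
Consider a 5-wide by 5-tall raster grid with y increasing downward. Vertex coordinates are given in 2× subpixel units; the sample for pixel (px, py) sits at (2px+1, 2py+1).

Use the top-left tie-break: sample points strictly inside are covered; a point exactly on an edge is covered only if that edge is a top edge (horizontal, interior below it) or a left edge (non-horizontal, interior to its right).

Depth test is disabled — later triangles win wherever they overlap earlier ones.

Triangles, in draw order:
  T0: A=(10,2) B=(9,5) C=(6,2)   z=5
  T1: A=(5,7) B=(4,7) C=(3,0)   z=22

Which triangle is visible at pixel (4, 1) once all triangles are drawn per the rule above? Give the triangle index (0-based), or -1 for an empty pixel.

T0:
  2·area = 12
  edge (10, 2)→(9, 5): d=(-1,3) right/bottom  bias=-1
  edge (9, 5)→(6, 2): d=(-3,-3) top-left  bias=+0
  edge (6, 2)→(10, 2): d=(4,0) top-left  bias=+0
    (2,0)@(5, 1): e=[16,0,-4] → ·  [on edge]
    (3,1)@(7, 3): e=[8,0,4] → █  [on edge]
    (4,1)@(9, 3): e=[2,6,4] → █
    (3,2)@(7, 5): e=[6,-6,12] → ·
    (4,2)@(9, 5): e=[0,0,12] → ·  [on edge]
  covered (2 px):
    · · · · ·
    · · · █ █
    · · · · ·
    · · · · ·
    · · · · ·
T1:
  2·area = 7
  edge (5, 7)→(4, 7): d=(-1,0) right/bottom  bias=-1
  edge (4, 7)→(3, 0): d=(-1,-7) top-left  bias=+0
  edge (3, 0)→(5, 7): d=(2,7) right/bottom  bias=-1
    (0,3)@(1, 7): e=[0,-21,28] → ·  [on edge]
    (1,3)@(3, 7): e=[0,-7,14] → ·  [on edge]
    (2,3)@(5, 7): e=[0,7,0] → ·  [on edge]
    (3,3)@(7, 7): e=[0,21,-14] → ·  [on edge]
    (4,3)@(9, 7): e=[0,35,-28] → ·  [on edge]
  covered (0 px):
    · · · · ·
    · · · · ·
    · · · · ·
    · · · · ·
    · · · · ·

Z-buffer (winner per pixel, '.' = empty):
  . . . . .
  . . . 0 0
  . . . . .
  . . . . .
  . . . . .

Final: 0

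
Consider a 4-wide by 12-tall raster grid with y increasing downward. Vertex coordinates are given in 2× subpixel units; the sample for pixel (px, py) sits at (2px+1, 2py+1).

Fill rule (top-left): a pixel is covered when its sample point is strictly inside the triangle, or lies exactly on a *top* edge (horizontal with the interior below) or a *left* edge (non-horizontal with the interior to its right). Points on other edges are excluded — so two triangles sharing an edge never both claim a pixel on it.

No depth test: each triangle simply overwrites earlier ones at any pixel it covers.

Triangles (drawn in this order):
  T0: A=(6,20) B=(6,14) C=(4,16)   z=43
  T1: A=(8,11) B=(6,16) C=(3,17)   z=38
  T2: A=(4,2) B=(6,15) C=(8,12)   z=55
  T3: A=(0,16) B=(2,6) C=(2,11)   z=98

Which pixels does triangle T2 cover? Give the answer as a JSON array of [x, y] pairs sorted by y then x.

T0:
  2·area = 12  (B↔C swapped to make it positive)
  edge (6, 20)→(4, 16): d=(-2,-4) top-left  bias=+0
  edge (4, 16)→(6, 14): d=(2,-2) top-left  bias=+0
  edge (6, 14)→(6, 20): d=(0,6) right/bottom  bias=-1
    (3,6)@(7, 13): e=[18,0,-6] → ·  [on edge]
    (2,7)@(5, 15): e=[6,0,6] → █  [on edge]
    (3,7)@(7, 15): e=[14,4,-6] → ·
    (1,8)@(3, 17): e=[-6,0,18] → ·  [on edge]
    (2,8)@(5, 17): e=[2,4,6] → █
    (3,8)@(7, 17): e=[10,8,-6] → ·
    (0,9)@(1, 19): e=[-18,0,30] → ·  [on edge]
    (2,9)@(5, 19): e=[-2,8,6] → ·
  covered (2 px):
    · · · ·
    · · · ·
    · · · ·
    · · · ·
    · · · ·
    · · · ·
    · · · ·
    · · █ ·
    · · █ ·
    · · · ·
    · · · ·
    · · · ·
T1:
  2·area = 13
  edge (8, 11)→(6, 16): d=(-2,5) right/bottom  bias=-1
  edge (6, 16)→(3, 17): d=(-3,1) right/bottom  bias=-1
  edge (3, 17)→(8, 11): d=(5,-6) top-left  bias=+0
    (3,6)@(7, 13): e=[1,8,4] → █
    (2,7)@(5, 15): e=[7,4,2] → █
    (3,7)@(7, 15): e=[-3,2,14] → ·
    (1,8)@(3, 17): e=[13,0,0] → ·  [on edge]
    (2,8)@(5, 17): e=[3,-2,12] → ·
  covered (2 px):
    · · · ·
    · · · ·
    · · · ·
    · · · ·
    · · · ·
    · · · ·
    · · · █
    · · █ ·
    · · · ·
    · · · ·
    · · · ·
    · · · ·
T2:
  2·area = 32  (B↔C swapped to make it positive)
  edge (4, 2)→(8, 12): d=(4,10) right/bottom  bias=-1
  edge (8, 12)→(6, 15): d=(-2,3) right/bottom  bias=-1
  edge (6, 15)→(4, 2): d=(-2,-13) top-left  bias=+0
    (2,2)@(5, 5): e=[2,23,7] → █
    (3,2)@(7, 5): e=[-18,17,33] → ·
    (2,3)@(5, 7): e=[10,19,3] → █
    (3,3)@(7, 7): e=[-10,13,29] → ·
    (2,4)@(5, 9): e=[18,15,-1] → ·
    (3,5)@(7, 11): e=[6,5,21] → █
    (3,6)@(7, 13): e=[14,1,17] → █
    (3,7)@(7, 15): e=[22,-3,13] → ·
  covered (4 px):
    · · · ·
    · · · ·
    · · █ ·
    · · █ ·
    · · · ·
    · · · █
    · · · █
    · · · ·
    · · · ·
    · · · ·
    · · · ·
    · · · ·
T3:
  2·area = 10
  edge (0, 16)→(2, 6): d=(2,-10) top-left  bias=+0
  edge (2, 6)→(2, 11): d=(0,5) right/bottom  bias=-1
  edge (2, 11)→(0, 16): d=(-2,5) right/bottom  bias=-1
    (1,0)@(3, 1): e=[0,-5,15] → ·  [on edge]
    (0,5)@(1, 11): e=[0,5,5] → █  [on edge]
    (1,5)@(3, 11): e=[20,-5,-5] → ·
    (0,6)@(1, 13): e=[4,5,1] → █
    (1,6)@(3, 13): e=[24,-5,-9] → ·
    (0,7)@(1, 15): e=[8,5,-3] → ·
  covered (2 px):
    · · · ·
    · · · ·
    · · · ·
    · · · ·
    · · · ·
    █ · · ·
    █ · · ·
    · · · ·
    · · · ·
    · · · ·
    · · · ·
    · · · ·

Answer: [[2,2],[2,3],[3,5],[3,6]]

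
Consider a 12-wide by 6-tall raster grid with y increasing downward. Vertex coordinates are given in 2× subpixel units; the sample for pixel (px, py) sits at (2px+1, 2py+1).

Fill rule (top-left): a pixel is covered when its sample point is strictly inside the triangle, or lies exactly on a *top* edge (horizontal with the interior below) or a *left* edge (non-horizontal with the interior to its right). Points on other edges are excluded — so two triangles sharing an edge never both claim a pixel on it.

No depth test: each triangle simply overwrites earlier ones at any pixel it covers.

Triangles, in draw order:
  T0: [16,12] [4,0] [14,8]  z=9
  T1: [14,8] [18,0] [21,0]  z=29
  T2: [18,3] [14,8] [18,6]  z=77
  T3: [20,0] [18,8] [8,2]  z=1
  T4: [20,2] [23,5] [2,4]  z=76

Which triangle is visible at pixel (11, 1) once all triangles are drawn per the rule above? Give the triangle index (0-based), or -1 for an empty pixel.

T0:
  2·area = 24
  edge (16, 12)→(4, 0): d=(-12,-12) top-left  bias=+0
  edge (4, 0)→(14, 8): d=(10,8) right/bottom  bias=-1
  edge (14, 8)→(16, 12): d=(2,4) right/bottom  bias=-1
    (2,0)@(5, 1): e=[0,2,22] → █  [on edge]
    (3,0)@(7, 1): e=[24,-14,14] → ·
    (2,1)@(5, 3): e=[-24,22,26] → ·
    (3,1)@(7, 3): e=[0,6,18] → █  [on edge]
    (4,1)@(9, 3): e=[24,-10,10] → ·
    (3,2)@(7, 5): e=[-24,26,22] → ·
    (4,2)@(9, 5): e=[0,10,14] → █  [on edge]
    (5,2)@(11, 5): e=[24,-6,6] → ·
    (4,3)@(9, 7): e=[-24,30,18] → ·
    (5,3)@(11, 7): e=[0,14,10] → █  [on edge]
    (6,3)@(13, 7): e=[24,-2,2] → ·
    (5,4)@(11, 9): e=[-24,34,14] → ·
    (6,4)@(13, 9): e=[0,18,6] → █  [on edge]
    (7,5)@(15, 11): e=[0,22,2] → █  [on edge]
  covered (6 px):
    · · █ · · · · · · · · ·
    · · · █ · · · · · · · ·
    · · · · █ · · · · · · ·
    · · · · · █ · · · · · ·
    · · · · · · █ · · · · ·
    · · · · · · · █ · · · ·
T1:
  2·area = 24
  edge (14, 8)→(18, 0): d=(4,-8) top-left  bias=+0
  edge (18, 0)→(21, 0): d=(3,0) top-left  bias=+0
  edge (21, 0)→(14, 8): d=(-7,8) right/bottom  bias=-1
    (9,0)@(19, 1): e=[12,3,9] → █
    (10,0)@(21, 1): e=[28,3,-7] → ·
    (8,1)@(17, 3): e=[4,9,11] → █
    (9,1)@(19, 3): e=[20,9,-5] → ·
    (8,2)@(17, 5): e=[12,15,-3] → ·
  covered (2 px):
    · · · · · · · · · █ · ·
    · · · · · · · · █ · · ·
    · · · · · · · · · · · ·
    · · · · · · · · · · · ·
    · · · · · · · · · · · ·
    · · · · · · · · · · · ·
T2:
  2·area = 12  (B↔C swapped to make it positive)
  edge (18, 3)→(18, 6): d=(0,3) right/bottom  bias=-1
  edge (18, 6)→(14, 8): d=(-4,2) right/bottom  bias=-1
  edge (14, 8)→(18, 3): d=(4,-5) top-left  bias=+0
    (8,2)@(17, 5): e=[3,6,3] → █
    (9,2)@(19, 5): e=[-3,2,13] → ·
    (7,3)@(15, 7): e=[9,2,1] → █
    (8,3)@(17, 7): e=[3,-2,11] → ·
    (7,4)@(15, 9): e=[9,-6,9] → ·
  covered (2 px):
    · · · · · · · · · · · ·
    · · · · · · · · · · · ·
    · · · · · · · · █ · · ·
    · · · · · · · █ · · · ·
    · · · · · · · · · · · ·
    · · · · · · · · · · · ·
T3:
  2·area = 92
  edge (20, 0)→(18, 8): d=(-2,8) right/bottom  bias=-1
  edge (18, 8)→(8, 2): d=(-10,-6) top-left  bias=+0
  edge (8, 2)→(20, 0): d=(12,-2) top-left  bias=+0
    (7,0)@(15, 1): e=[38,52,2] → █
    (8,0)@(17, 1): e=[22,64,6] → █
    (9,0)@(19, 1): e=[6,76,10] → █
    (10,0)@(21, 1): e=[-10,88,14] → ·
    (5,1)@(11, 3): e=[66,8,18] → █
    (6,1)@(13, 3): e=[50,20,22] → █
    (10,1)@(21, 3): e=[-14,68,38] → ·
    (5,2)@(11, 5): e=[62,-12,42] → ·
    (6,2)@(13, 5): e=[46,0,46] → █  [on edge]
    (9,2)@(19, 5): e=[-2,36,58] → ·
    (6,3)@(13, 7): e=[42,-20,70] → ·
    (7,3)@(15, 7): e=[26,-8,74] → ·
    (11,5)@(23, 11): e=[-46,0,138] → ·  [on edge]
  covered (12 px):
    · · · · · · · █ █ █ · ·
    · · · · · █ █ █ █ █ · ·
    · · · · · · █ █ █ · · ·
    · · · · · · · · █ · · ·
    · · · · · · · · · · · ·
    · · · · · · · · · · · ·
T4:
  2·area = 60
  edge (20, 2)→(23, 5): d=(3,3) right/bottom  bias=-1
  edge (23, 5)→(2, 4): d=(-21,-1) top-left  bias=+0
  edge (2, 4)→(20, 2): d=(18,-2) top-left  bias=+0
    (9,0)@(19, 1): e=[0,80,-20] → ·  [on edge]
    (5,1)@(11, 3): e=[30,30,0] → █  [on edge]
    (6,1)@(13, 3): e=[24,32,4] → █
    (7,1)@(15, 3): e=[18,34,8] → █
    (8,1)@(17, 3): e=[12,36,12] → █
    (9,1)@(19, 3): e=[6,38,16] → █
    (10,1)@(21, 3): e=[0,40,20] → ·  [on edge]
    (5,2)@(11, 5): e=[36,-12,36] → ·
    (6,2)@(13, 5): e=[30,-10,40] → ·
    (7,2)@(15, 5): e=[24,-8,44] → ·
    (8,2)@(17, 5): e=[18,-6,48] → ·
    (9,2)@(19, 5): e=[12,-4,52] → ·
    (11,2)@(23, 5): e=[0,0,60] → ·  [on edge]
  covered (5 px):
    · · · · · · · · · · · ·
    · · · · · █ █ █ █ █ · ·
    · · · · · · · · · · · ·
    · · · · · · · · · · · ·
    · · · · · · · · · · · ·
    · · · · · · · · · · · ·

Z-buffer (winner per pixel, '.' = empty):
  . . 0 . . . . 3 3 3 . .
  . . . 0 . 4 4 4 4 4 . .
  . . . . 0 . 3 3 3 . . .
  . . . . . 0 . 2 3 . . .
  . . . . . . 0 . . . . .
  . . . . . . . 0 . . . .

Final: -1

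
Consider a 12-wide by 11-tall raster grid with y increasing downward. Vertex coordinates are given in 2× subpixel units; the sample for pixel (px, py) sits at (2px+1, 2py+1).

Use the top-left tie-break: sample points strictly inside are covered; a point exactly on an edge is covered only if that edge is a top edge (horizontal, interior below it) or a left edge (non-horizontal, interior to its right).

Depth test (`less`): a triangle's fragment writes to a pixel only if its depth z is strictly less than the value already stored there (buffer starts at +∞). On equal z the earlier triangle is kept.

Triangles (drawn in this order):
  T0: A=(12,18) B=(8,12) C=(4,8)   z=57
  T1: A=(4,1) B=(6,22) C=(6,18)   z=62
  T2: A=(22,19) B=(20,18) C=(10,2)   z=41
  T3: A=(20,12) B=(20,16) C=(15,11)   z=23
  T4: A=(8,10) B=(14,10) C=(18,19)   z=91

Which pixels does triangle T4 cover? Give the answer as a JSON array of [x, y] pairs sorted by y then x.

T0:
  2·area = 8  (B↔C swapped to make it positive)
  edge (12, 18)→(4, 8): d=(-8,-10) top-left  bias=+0
  edge (4, 8)→(8, 12): d=(4,4) right/bottom  bias=-1
  edge (8, 12)→(12, 18): d=(4,6) right/bottom  bias=-1
    (0,2)@(1, 5): e=[-6,0,14] → ·  [on edge]
    (1,3)@(3, 7): e=[-2,0,10] → ·  [on edge]
    (2,4)@(5, 9): e=[2,0,6] → ·  [on edge]
    (3,5)@(7, 11): e=[6,0,2] → ·  [on edge]
    (4,6)@(9, 13): e=[10,0,-2] → ·  [on edge]
    (5,7)@(11, 15): e=[14,0,-6] → ·  [on edge]
    (6,8)@(13, 17): e=[18,0,-10] → ·  [on edge]
    (7,9)@(15, 19): e=[22,0,-14] → ·  [on edge]
    (8,10)@(17, 21): e=[26,0,-18] → ·  [on edge]
  covered (0 px):
    · · · · · · · · · · · ·
    · · · · · · · · · · · ·
    · · · · · · · · · · · ·
    · · · · · · · · · · · ·
    · · · · · · · · · · · ·
    · · · · · · · · · · · ·
    · · · · · · · · · · · ·
    · · · · · · · · · · · ·
    · · · · · · · · · · · ·
    · · · · · · · · · · · ·
    · · · · · · · · · · · ·
T1:
  2·area = 8  (B↔C swapped to make it positive)
  edge (4, 1)→(6, 18): d=(2,17) right/bottom  bias=-1
  edge (6, 18)→(6, 22): d=(0,4) right/bottom  bias=-1
  edge (6, 22)→(4, 1): d=(-2,-21) top-left  bias=+0
    (2,5)@(5, 11): e=[3,4,1] → █
    (3,5)@(7, 11): e=[-31,-4,43] → ·
    (2,6)@(5, 13): e=[7,4,-3] → ·
  covered (1 px):
    · · · · · · · · · · · ·
    · · · · · · · · · · · ·
    · · · · · · · · · · · ·
    · · · · · · · · · · · ·
    · · · · · · · · · · · ·
    · · █ · · · · · · · · ·
    · · · · · · · · · · · ·
    · · · · · · · · · · · ·
    · · · · · · · · · · · ·
    · · · · · · · · · · · ·
    · · · · · · · · · · · ·
T2:
  2·area = 22
  edge (22, 19)→(20, 18): d=(-2,-1) top-left  bias=+0
  edge (20, 18)→(10, 2): d=(-10,-16) top-left  bias=+0
  edge (10, 2)→(22, 19): d=(12,17) right/bottom  bias=-1
    (8,6)@(17, 13): e=[7,2,13] → █
    (9,6)@(19, 13): e=[9,34,-21] → ·
    (8,7)@(17, 15): e=[3,-18,37] → ·
    (9,7)@(19, 15): e=[5,14,3] → █
    (10,7)@(21, 15): e=[7,46,-31] → ·
    (9,8)@(19, 17): e=[1,-6,27] → ·
  covered (2 px):
    · · · · · · · · · · · ·
    · · · · · · · · · · · ·
    · · · · · · · · · · · ·
    · · · · · · · · · · · ·
    · · · · · · · · · · · ·
    · · · · · · · · · · · ·
    · · · · · · · · █ · · ·
    · · · · · · · · · █ · ·
    · · · · · · · · · · · ·
    · · · · · · · · · · · ·
    · · · · · · · · · · · ·
T3:
  2·area = 20
  edge (20, 12)→(20, 16): d=(0,4) right/bottom  bias=-1
  edge (20, 16)→(15, 11): d=(-5,-5) top-left  bias=+0
  edge (15, 11)→(20, 12): d=(5,1) right/bottom  bias=-1
    (2,0)@(5, 1): e=[60,0,-40] → ·  [on edge]
    (3,1)@(7, 3): e=[52,0,-32] → ·  [on edge]
    (4,2)@(9, 5): e=[44,0,-24] → ·  [on edge]
    (5,3)@(11, 7): e=[36,0,-16] → ·  [on edge]
    (2,4)@(5, 9): e=[60,-40,0] → ·  [on edge]
    (6,4)@(13, 9): e=[28,0,-8] → ·  [on edge]
    (7,5)@(15, 11): e=[20,0,0] → ·  [on edge]
    (8,6)@(17, 13): e=[12,0,8] → █  [on edge]
    (9,6)@(19, 13): e=[4,10,6] → █
    (10,6)@(21, 13): e=[-4,20,4] → ·
    (8,7)@(17, 15): e=[12,-10,18] → ·
    (9,7)@(19, 15): e=[4,0,16] → █  [on edge]
    (10,8)@(21, 17): e=[-4,0,24] → ·  [on edge]
    (11,9)@(23, 19): e=[-12,0,32] → ·  [on edge]
  covered (3 px):
    · · · · · · · · · · · ·
    · · · · · · · · · · · ·
    · · · · · · · · · · · ·
    · · · · · · · · · · · ·
    · · · · · · · · · · · ·
    · · · · · · · · · · · ·
    · · · · · · · · █ █ · ·
    · · · · · · · · · █ · ·
    · · · · · · · · · · · ·
    · · · · · · · · · · · ·
    · · · · · · · · · · · ·
T4:
  2·area = 54
  edge (8, 10)→(14, 10): d=(6,0) top-left  bias=+0
  edge (14, 10)→(18, 19): d=(4,9) right/bottom  bias=-1
  edge (18, 19)→(8, 10): d=(-10,-9) top-left  bias=+0
    (5,5)@(11, 11): e=[6,31,17] → █
    (6,5)@(13, 11): e=[6,13,35] → █
    (7,5)@(15, 11): e=[6,-5,53] → ·
    (5,6)@(11, 13): e=[18,39,-3] → ·
    (6,6)@(13, 13): e=[18,21,15] → █
    (7,6)@(15, 13): e=[18,3,33] → █
    (8,6)@(17, 13): e=[18,-15,51] → ·
    (6,7)@(13, 15): e=[30,29,-5] → ·
    (7,7)@(15, 15): e=[30,11,13] → █
    (8,7)@(17, 15): e=[30,-7,31] → ·
    (7,8)@(15, 17): e=[42,19,-7] → ·
    (8,8)@(17, 17): e=[42,1,11] → █
  covered (6 px):
    · · · · · · · · · · · ·
    · · · · · · · · · · · ·
    · · · · · · · · · · · ·
    · · · · · · · · · · · ·
    · · · · · · · · · · · ·
    · · · · · █ █ · · · · ·
    · · · · · · █ █ · · · ·
    · · · · · · · █ · · · ·
    · · · · · · · · █ · · ·
    · · · · · · · · · · · ·
    · · · · · · · · · · · ·

Final: [[5,5],[6,5],[6,6],[7,6],[7,7],[8,8]]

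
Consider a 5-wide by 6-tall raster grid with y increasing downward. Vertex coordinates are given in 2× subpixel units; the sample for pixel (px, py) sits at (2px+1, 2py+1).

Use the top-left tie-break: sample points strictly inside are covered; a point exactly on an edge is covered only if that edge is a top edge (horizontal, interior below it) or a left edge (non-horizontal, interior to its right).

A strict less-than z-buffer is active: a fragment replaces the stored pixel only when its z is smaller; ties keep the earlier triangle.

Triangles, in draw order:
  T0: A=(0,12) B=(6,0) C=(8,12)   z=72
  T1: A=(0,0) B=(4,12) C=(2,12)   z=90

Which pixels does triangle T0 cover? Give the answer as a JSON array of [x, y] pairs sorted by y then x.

T0:
  2·area = 96
  edge (0, 12)→(6, 0): d=(6,-12) top-left  bias=+0
  edge (6, 0)→(8, 12): d=(2,12) right/bottom  bias=-1
  edge (8, 12)→(0, 12): d=(-8,0) right/bottom  bias=-1
    (2,1)@(5, 3): e=[6,18,72] → X
    (3,1)@(7, 3): e=[30,-6,72] → .
    (2,2)@(5, 5): e=[18,22,56] → X
    (3,2)@(7, 5): e=[42,-2,56] → .
    (1,3)@(3, 7): e=[6,50,40] → X
    (3,3)@(7, 7): e=[54,2,40] → X
    (4,3)@(9, 7): e=[78,-22,40] → .
    (1,4)@(3, 9): e=[18,54,24] → X
    (4,4)@(9, 9): e=[90,-18,24] → .
    (0,5)@(1, 11): e=[6,82,8] → X
    (4,5)@(9, 11): e=[102,-14,8] → .
  covered (12 px):
    . . . . .
    . . X . .
    . . X . .
    . X X X .
    . X X X .
    X X X X .
T1:
  2·area = 24
  edge (0, 0)→(4, 12): d=(4,12) right/bottom  bias=-1
  edge (4, 12)→(2, 12): d=(-2,0) right/bottom  bias=-1
  edge (2, 12)→(0, 0): d=(-2,-12) top-left  bias=+0
    (0,1)@(1, 3): e=[0,18,6] → .  [on edge]
    (0,2)@(1, 5): e=[8,14,2] → X
    (1,2)@(3, 5): e=[-16,14,26] → .
    (0,3)@(1, 7): e=[16,10,-2] → .
    (1,4)@(3, 9): e=[0,6,18] → .  [on edge]
    (1,5)@(3, 11): e=[8,2,14] → X
    (2,5)@(5, 11): e=[-16,2,38] → .
  covered (2 px):
    . . . . .
    . . . . .
    X . . . .
    . . . . .
    . . . . .
    . X . . .

Answer: [[2,1],[2,2],[1,3],[2,3],[3,3],[1,4],[2,4],[3,4],[0,5],[1,5],[2,5],[3,5]]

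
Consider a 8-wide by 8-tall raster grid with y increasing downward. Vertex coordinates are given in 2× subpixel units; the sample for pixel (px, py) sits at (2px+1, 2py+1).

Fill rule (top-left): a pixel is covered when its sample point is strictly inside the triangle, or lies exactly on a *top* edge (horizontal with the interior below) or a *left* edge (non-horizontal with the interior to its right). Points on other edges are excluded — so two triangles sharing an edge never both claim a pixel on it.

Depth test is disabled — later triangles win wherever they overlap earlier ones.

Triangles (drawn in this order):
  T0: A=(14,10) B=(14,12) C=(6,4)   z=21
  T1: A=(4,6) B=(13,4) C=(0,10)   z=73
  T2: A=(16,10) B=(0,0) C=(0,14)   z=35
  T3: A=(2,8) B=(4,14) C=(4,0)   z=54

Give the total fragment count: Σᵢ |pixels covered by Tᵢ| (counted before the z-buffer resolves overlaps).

T0:
  2·area = 16
  edge (14, 10)→(14, 12): d=(0,2) right/bottom  bias=-1
  edge (14, 12)→(6, 4): d=(-8,-8) top-left  bias=+0
  edge (6, 4)→(14, 10): d=(8,6) right/bottom  bias=-1
    (1,0)@(3, 1): e=[22,0,-6] → ·  [on edge]
    (2,1)@(5, 3): e=[18,0,-2] → ·  [on edge]
    (3,2)@(7, 5): e=[14,0,2] → █  [on edge]
    (4,2)@(9, 5): e=[10,16,-10] → ·
    (3,3)@(7, 7): e=[14,-16,18] → ·
    (4,3)@(9, 7): e=[10,0,6] → █  [on edge]
    (5,3)@(11, 7): e=[6,16,-6] → ·
    (4,4)@(9, 9): e=[10,-16,22] → ·
    (5,4)@(11, 9): e=[6,0,10] → █  [on edge]
    (6,4)@(13, 9): e=[2,16,-2] → ·
    (5,5)@(11, 11): e=[6,-16,26] → ·
    (6,5)@(13, 11): e=[2,0,14] → █  [on edge]
    (7,6)@(15, 13): e=[-2,0,18] → ·  [on edge]
  covered (4 px):
    · · · · · · · ·
    · · · · · · · ·
    · · · █ · · · ·
    · · · · █ · · ·
    · · · · · █ · ·
    · · · · · · █ ·
    · · · · · · · ·
    · · · · · · · ·
T1:
  2·area = 28
  edge (4, 6)→(13, 4): d=(9,-2) top-left  bias=+0
  edge (13, 4)→(0, 10): d=(-13,6) right/bottom  bias=-1
  edge (0, 10)→(4, 6): d=(4,-4) top-left  bias=+0
    (4,0)@(9, 1): e=[-35,63,0] → ·  [on edge]
    (3,1)@(7, 3): e=[-21,49,0] → ·  [on edge]
    (2,2)@(5, 5): e=[-7,35,0] → ·  [on edge]
    (4,2)@(9, 5): e=[1,11,16] → █
    (5,2)@(11, 5): e=[5,-1,24] → ·
    (1,3)@(3, 7): e=[7,21,0] → █  [on edge]
    (2,3)@(5, 7): e=[11,9,8] → █
    (3,3)@(7, 7): e=[15,-3,16] → ·
    (4,3)@(9, 7): e=[19,-15,24] → ·
    (0,4)@(1, 9): e=[21,7,0] → █  [on edge]
    (1,4)@(3, 9): e=[25,-5,8] → ·
    (2,4)@(5, 9): e=[29,-17,16] → ·
  covered (4 px):
    · · · · · · · ·
    · · · · · · · ·
    · · · · █ · · ·
    · █ █ · · · · ·
    █ · · · · · · ·
    · · · · · · · ·
    · · · · · · · ·
    · · · · · · · ·
T2:
  2·area = 224  (B↔C swapped to make it positive)
  edge (16, 10)→(0, 14): d=(-16,4) right/bottom  bias=-1
  edge (0, 14)→(0, 0): d=(0,-14) top-left  bias=+0
  edge (0, 0)→(16, 10): d=(16,10) right/bottom  bias=-1
    (0,0)@(1, 1): e=[204,14,6] → █
    (1,0)@(3, 1): e=[196,42,-14] → ·
    (0,1)@(1, 3): e=[172,14,38] → █
    (1,1)@(3, 3): e=[164,42,18] → █
    (2,1)@(5, 3): e=[156,70,-2] → ·
    (0,2)@(1, 5): e=[140,14,70] → █
    (2,2)@(5, 5): e=[124,70,30] → █
    (3,2)@(7, 5): e=[116,98,10] → █
    (4,2)@(9, 5): e=[108,126,-10] → ·
    (0,3)@(1, 7): e=[108,14,102] → █
    (4,3)@(9, 7): e=[76,126,22] → █
    (5,3)@(11, 7): e=[68,154,2] → █
  covered (28 px):
    █ · · · · · · ·
    █ █ · · · · · ·
    █ █ █ █ · · · ·
    █ █ █ █ █ █ · ·
    █ █ █ █ █ █ █ ·
    █ █ █ █ █ █ · ·
    █ █ · · · · · ·
    · · · · · · · ·
T3:
  2·area = 28  (B↔C swapped to make it positive)
  edge (2, 8)→(4, 0): d=(2,-8) top-left  bias=+0
  edge (4, 0)→(4, 14): d=(0,14) right/bottom  bias=-1
  edge (4, 14)→(2, 8): d=(-2,-6) top-left  bias=+0
    (0,2)@(1, 5): e=[-14,42,0] → ·  [on edge]
    (1,2)@(3, 5): e=[2,14,12] → █
    (2,2)@(5, 5): e=[18,-14,24] → ·
    (1,3)@(3, 7): e=[6,14,8] → █
    (2,3)@(5, 7): e=[22,-14,20] → ·
    (1,4)@(3, 9): e=[10,14,4] → █
    (2,4)@(5, 9): e=[26,-14,16] → ·
    (1,5)@(3, 11): e=[14,14,0] → █  [on edge]
    (2,5)@(5, 11): e=[30,-14,12] → ·
    (1,6)@(3, 13): e=[18,14,-4] → ·
  covered (4 px):
    · · · · · · · ·
    · · · · · · · ·
    · █ · · · · · ·
    · █ · · · · · ·
    · █ · · · · · ·
    · █ · · · · · ·
    · · · · · · · ·
    · · · · · · · ·

Final: 40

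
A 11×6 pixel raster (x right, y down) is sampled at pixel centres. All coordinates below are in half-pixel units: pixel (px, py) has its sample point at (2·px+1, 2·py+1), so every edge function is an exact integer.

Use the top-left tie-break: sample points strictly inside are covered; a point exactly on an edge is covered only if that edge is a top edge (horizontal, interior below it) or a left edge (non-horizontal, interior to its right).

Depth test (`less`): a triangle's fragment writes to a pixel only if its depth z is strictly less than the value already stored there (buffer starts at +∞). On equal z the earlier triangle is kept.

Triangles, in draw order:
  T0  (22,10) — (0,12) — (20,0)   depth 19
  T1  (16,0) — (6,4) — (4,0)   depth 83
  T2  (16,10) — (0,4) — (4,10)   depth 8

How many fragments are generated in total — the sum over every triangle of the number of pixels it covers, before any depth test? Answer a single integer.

T0:
  2·area = 224
  edge (22, 10)→(0, 12): d=(-22,2) right/bottom  bias=-1
  edge (0, 12)→(20, 0): d=(20,-12) top-left  bias=+0
  edge (20, 0)→(22, 10): d=(2,10) right/bottom  bias=-1
    (9,0)@(19, 1): e=[204,8,12] → #
    (10,0)@(21, 1): e=[200,32,-8] → ·
    (7,1)@(15, 3): e=[168,0,56] → #  [on edge]
    (8,1)@(17, 3): e=[164,24,36] → #
    (10,1)@(21, 3): e=[156,72,-4] → ·
    (6,2)@(13, 5): e=[128,16,80] → #
    (10,2)@(21, 5): e=[112,112,0] → ·  [on edge]
    (4,3)@(9, 7): e=[92,8,124] → #
    (5,3)@(11, 7): e=[88,32,104] → #
    (10,3)@(21, 7): e=[68,152,4] → #
    (2,4)@(5, 9): e=[56,0,168] → #  [on edge]
    (3,4)@(7, 9): e=[52,24,148] → #
    (5,5)@(11, 11): e=[0,112,112] → ·  [on edge]
  covered (28 px):
    · · · · · · · · · # ·
    · · · · · · · # # # ·
    · · · · · · # # # # ·
    · · · · # # # # # # #
    · · # # # # # # # # #
    · # # # # · · · · · ·
T1:
  2·area = 48
  edge (16, 0)→(6, 4): d=(-10,4) right/bottom  bias=-1
  edge (6, 4)→(4, 0): d=(-2,-4) top-left  bias=+0
  edge (4, 0)→(16, 0): d=(12,0) top-left  bias=+0
    (2,0)@(5, 1): e=[34,2,12] → #
    (3,0)@(7, 1): e=[26,10,12] → #
    (4,0)@(9, 1): e=[18,18,12] → #
    (5,0)@(11, 1): e=[10,26,12] → #
    (6,0)@(13, 1): e=[2,34,12] → #
    (7,0)@(15, 1): e=[-6,42,12] → ·
    (2,1)@(5, 3): e=[14,-2,36] → ·
    (3,1)@(7, 3): e=[6,6,36] → #
    (4,1)@(9, 3): e=[-2,14,36] → ·
    (5,1)@(11, 3): e=[-10,22,36] → ·
    (6,1)@(13, 3): e=[-18,30,36] → ·
    (3,2)@(7, 5): e=[-14,2,60] → ·
  covered (6 px):
    · · # # # # # · · · ·
    · · · # · · · · · · ·
    · · · · · · · · · · ·
    · · · · · · · · · · ·
    · · · · · · · · · · ·
    · · · · · · · · · · ·
T2:
  2·area = 72  (B↔C swapped to make it positive)
  edge (16, 10)→(4, 10): d=(-12,0) right/bottom  bias=-1
  edge (4, 10)→(0, 4): d=(-4,-6) top-left  bias=+0
  edge (0, 4)→(16, 10): d=(16,6) right/bottom  bias=-1
    (0,2)@(1, 5): e=[60,2,10] → #
    (1,2)@(3, 5): e=[60,14,-2] → ·
    (0,3)@(1, 7): e=[36,-6,42] → ·
    (1,3)@(3, 7): e=[36,6,30] → #
    (2,3)@(5, 7): e=[36,18,18] → #
    (3,3)@(7, 7): e=[36,30,6] → #
    (4,3)@(9, 7): e=[36,42,-6] → ·
    (1,4)@(3, 9): e=[12,-2,62] → ·
    (2,4)@(5, 9): e=[12,10,50] → #
    (4,4)@(9, 9): e=[12,34,26] → #
    (5,4)@(11, 9): e=[12,46,14] → #
    (6,4)@(13, 9): e=[12,58,2] → #
  covered (9 px):
    · · · · · · · · · · ·
    · · · · · · · · · · ·
    # · · · · · · · · · ·
    · # # # · · · · · · ·
    · · # # # # # · · · ·
    · · · · · · · · · · ·

Answer: 43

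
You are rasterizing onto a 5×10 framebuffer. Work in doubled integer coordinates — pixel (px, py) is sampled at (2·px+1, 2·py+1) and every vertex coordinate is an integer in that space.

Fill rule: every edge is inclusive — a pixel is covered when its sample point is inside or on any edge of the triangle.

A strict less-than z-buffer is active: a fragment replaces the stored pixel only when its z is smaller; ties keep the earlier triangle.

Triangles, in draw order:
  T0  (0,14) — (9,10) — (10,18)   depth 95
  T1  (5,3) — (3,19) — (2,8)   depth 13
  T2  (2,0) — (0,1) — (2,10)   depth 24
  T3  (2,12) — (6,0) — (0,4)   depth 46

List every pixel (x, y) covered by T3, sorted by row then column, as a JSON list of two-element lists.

T0:
  2·area = 76
  edge (0, 14)→(9, 10): d=(9,-4) inclusive
  edge (9, 10)→(10, 18): d=(1,8) inclusive
  edge (10, 18)→(0, 14): d=(-10,-4) inclusive
    (3,5)@(7, 11): e=[1,17,58] → █
    (4,5)@(9, 11): e=[9,1,66] → █
    (1,6)@(3, 13): e=[3,51,22] → █
    (2,6)@(5, 13): e=[11,35,30] → █
    (1,7)@(3, 15): e=[21,53,2] → █
    (1,8)@(3, 17): e=[39,55,-18] → ·
    (2,8)@(5, 17): e=[47,39,-10] → ·
    (3,8)@(7, 17): e=[55,23,-2] → ·
    (4,8)@(9, 17): e=[63,7,6] → █
    (4,9)@(9, 19): e=[81,9,-14] → ·
  covered (11 px):
    · · · · ·
    · · · · ·
    · · · · ·
    · · · · ·
    · · · · ·
    · · · █ █
    · █ █ █ █
    · █ █ █ █
    · · · · █
    · · · · ·
T1:
  2·area = 38
  edge (5, 3)→(3, 19): d=(-2,16) inclusive
  edge (3, 19)→(2, 8): d=(-1,-11) inclusive
  edge (2, 8)→(5, 3): d=(3,-5) inclusive
    (2,1)@(5, 3): e=[0,38,0] → █  [on edge]
    (3,1)@(7, 3): e=[-32,60,10] → ·
    (2,2)@(5, 5): e=[-4,36,6] → ·
    (1,3)@(3, 7): e=[24,12,2] → █
    (2,3)@(5, 7): e=[-8,34,12] → ·
    (1,4)@(3, 9): e=[20,10,8] → █
    (2,4)@(5, 9): e=[-12,32,18] → ·
    (1,5)@(3, 11): e=[16,8,14] → █
    (2,5)@(5, 11): e=[-16,30,24] → ·
    (1,6)@(3, 13): e=[12,6,20] → █
    (2,6)@(5, 13): e=[-20,28,30] → ·
    (1,7)@(3, 15): e=[8,4,26] → █
    (1,9)@(3, 19): e=[0,0,38] → █  [on edge]
  covered (8 px):
    · · · · ·
    · · █ · ·
    · · · · ·
    · █ · · ·
    · █ · · ·
    · █ · · ·
    · █ · · ·
    · █ · · ·
    · █ · · ·
    · █ · · ·
T2:
  2·area = 20  (B↔C swapped to make it positive)
  edge (2, 0)→(2, 10): d=(0,10) inclusive
  edge (2, 10)→(0, 1): d=(-2,-9) inclusive
  edge (0, 1)→(2, 0): d=(2,-1) inclusive
    (0,0)@(1, 1): e=[10,9,1] → █
    (1,0)@(3, 1): e=[-10,27,3] → ·
    (0,1)@(1, 3): e=[10,5,5] → █
    (1,1)@(3, 3): e=[-10,23,7] → ·
    (0,2)@(1, 5): e=[10,1,9] → █
    (1,2)@(3, 5): e=[-10,19,11] → ·
    (0,3)@(1, 7): e=[10,-3,13] → ·
  covered (3 px):
    █ · · · ·
    █ · · · ·
    █ · · · ·
    · · · · ·
    · · · · ·
    · · · · ·
    · · · · ·
    · · · · ·
    · · · · ·
    · · · · ·
T3:
  2·area = 56  (B↔C swapped to make it positive)
  edge (2, 12)→(0, 4): d=(-2,-8) inclusive
  edge (0, 4)→(6, 0): d=(6,-4) inclusive
  edge (6, 0)→(2, 12): d=(-4,12) inclusive
    (2,0)@(5, 1): e=[46,2,8] → █
    (3,0)@(7, 1): e=[62,10,-16] → ·
    (1,1)@(3, 3): e=[26,6,24] → █
    (2,1)@(5, 3): e=[42,14,0] → █  [on edge]
    (3,1)@(7, 3): e=[58,22,-24] → ·
    (0,2)@(1, 5): e=[6,10,40] → █
    (2,2)@(5, 5): e=[38,26,-8] → ·
    (0,3)@(1, 7): e=[2,22,32] → █
    (2,3)@(5, 7): e=[34,38,-16] → ·
    (0,4)@(1, 9): e=[-2,34,24] → ·
    (1,4)@(3, 9): e=[14,42,0] → █  [on edge]
    (2,4)@(5, 9): e=[30,50,-24] → ·
    (0,7)@(1, 15): e=[-14,70,0] → ·  [on edge]
  covered (8 px):
    · · █ · ·
    · █ █ · ·
    █ █ · · ·
    █ █ · · ·
    · █ · · ·
    · · · · ·
    · · · · ·
    · · · · ·
    · · · · ·
    · · · · ·

Result: [[2,0],[1,1],[2,1],[0,2],[1,2],[0,3],[1,3],[1,4]]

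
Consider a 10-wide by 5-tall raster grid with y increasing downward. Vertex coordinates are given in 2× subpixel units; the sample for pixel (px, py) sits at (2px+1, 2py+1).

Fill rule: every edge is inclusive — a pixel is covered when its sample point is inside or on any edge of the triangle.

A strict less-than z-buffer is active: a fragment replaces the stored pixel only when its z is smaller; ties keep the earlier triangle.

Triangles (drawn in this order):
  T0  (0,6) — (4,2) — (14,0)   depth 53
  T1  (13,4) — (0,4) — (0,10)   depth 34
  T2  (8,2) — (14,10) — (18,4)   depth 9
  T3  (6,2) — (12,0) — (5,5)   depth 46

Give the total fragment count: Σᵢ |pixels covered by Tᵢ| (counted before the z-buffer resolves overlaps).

T0:
  2·area = 32
  edge (0, 6)→(4, 2): d=(4,-4) inclusive
  edge (4, 2)→(14, 0): d=(10,-2) inclusive
  edge (14, 0)→(0, 6): d=(-14,6) inclusive
    (2,0)@(5, 1): e=[0,-8,40] → ·  [on edge]
    (4,0)@(9, 1): e=[16,0,16] → █  [on edge]
    (5,0)@(11, 1): e=[24,4,4] → █
    (6,0)@(13, 1): e=[32,8,-8] → ·
    (1,1)@(3, 3): e=[0,8,24] → █  [on edge]
    (2,1)@(5, 3): e=[8,12,12] → █
    (3,1)@(7, 3): e=[16,16,0] → █  [on edge]
    (4,1)@(9, 3): e=[24,20,-12] → ·
    (5,1)@(11, 3): e=[32,24,-24] → ·
    (0,2)@(1, 5): e=[0,24,8] → █  [on edge]
    (1,2)@(3, 5): e=[8,28,-4] → ·
    (2,2)@(5, 5): e=[16,32,-16] → ·
  covered (6 px):
    · · · · █ █ · · · ·
    · █ █ █ · · · · · ·
    █ · · · · · · · · ·
    · · · · · · · · · ·
    · · · · · · · · · ·
T1:
  2·area = 78  (B↔C swapped to make it positive)
  edge (13, 4)→(0, 10): d=(-13,6) inclusive
  edge (0, 10)→(0, 4): d=(0,-6) inclusive
  edge (0, 4)→(13, 4): d=(13,0) inclusive
    (0,2)@(1, 5): e=[59,6,13] → █
    (1,2)@(3, 5): e=[47,18,13] → █
    (2,2)@(5, 5): e=[35,30,13] → █
    (3,2)@(7, 5): e=[23,42,13] → █
    (4,2)@(9, 5): e=[11,54,13] → █
    (5,2)@(11, 5): e=[-1,66,13] → ·
    (0,3)@(1, 7): e=[33,6,39] → █
    (3,3)@(7, 7): e=[-3,42,39] → ·
    (4,3)@(9, 7): e=[-15,54,39] → ·
    (0,4)@(1, 9): e=[7,6,65] → █
    (1,4)@(3, 9): e=[-5,18,65] → ·
    (2,4)@(5, 9): e=[-17,30,65] → ·
  covered (9 px):
    · · · · · · · · · ·
    · · · · · · · · · ·
    █ █ █ █ █ · · · · ·
    █ █ █ · · · · · · ·
    █ · · · · · · · · ·
T2:
  2·area = 68  (B↔C swapped to make it positive)
  edge (8, 2)→(18, 4): d=(10,2) inclusive
  edge (18, 4)→(14, 10): d=(-4,6) inclusive
  edge (14, 10)→(8, 2): d=(-6,-8) inclusive
    (1,0)@(3, 1): e=[0,102,-34] → ·  [on edge]
    (4,1)@(9, 3): e=[8,58,2] → █
    (5,1)@(11, 3): e=[4,46,18] → █
    (6,1)@(13, 3): e=[0,34,34] → █  [on edge]
    (7,1)@(15, 3): e=[-4,22,50] → ·
    (4,2)@(9, 5): e=[28,50,-10] → ·
    (5,2)@(11, 5): e=[24,38,6] → █
    (7,2)@(15, 5): e=[16,14,38] → █
    (8,2)@(17, 5): e=[12,2,54] → █
    (9,2)@(19, 5): e=[8,-10,70] → ·
    (5,3)@(11, 7): e=[44,30,-6] → ·
    (6,3)@(13, 7): e=[40,18,10] → █
  covered (9 px):
    · · · · · · · · · ·
    · · · · █ █ █ · · ·
    · · · · · █ █ █ █ ·
    · · · · · · █ █ · ·
    · · · · · · · · · ·
T3:
  2·area = 16
  edge (6, 2)→(12, 0): d=(6,-2) inclusive
  edge (12, 0)→(5, 5): d=(-7,5) inclusive
  edge (5, 5)→(6, 2): d=(1,-3) inclusive
    (4,0)@(9, 1): e=[0,8,8] → █  [on edge]
    (5,0)@(11, 1): e=[4,-2,14] → ·
    (1,1)@(3, 3): e=[0,24,-8] → ·  [on edge]
    (3,1)@(7, 3): e=[8,4,4] → █
    (4,1)@(9, 3): e=[12,-6,10] → ·
    (2,2)@(5, 5): e=[16,0,0] → █  [on edge]
    (3,2)@(7, 5): e=[20,-10,6] → ·
    (2,3)@(5, 7): e=[28,-14,2] → ·
  covered (3 px):
    · · · · █ · · · · ·
    · · · █ · · · · · ·
    · · █ · · · · · · ·
    · · · · · · · · · ·
    · · · · · · · · · ·

Final: 27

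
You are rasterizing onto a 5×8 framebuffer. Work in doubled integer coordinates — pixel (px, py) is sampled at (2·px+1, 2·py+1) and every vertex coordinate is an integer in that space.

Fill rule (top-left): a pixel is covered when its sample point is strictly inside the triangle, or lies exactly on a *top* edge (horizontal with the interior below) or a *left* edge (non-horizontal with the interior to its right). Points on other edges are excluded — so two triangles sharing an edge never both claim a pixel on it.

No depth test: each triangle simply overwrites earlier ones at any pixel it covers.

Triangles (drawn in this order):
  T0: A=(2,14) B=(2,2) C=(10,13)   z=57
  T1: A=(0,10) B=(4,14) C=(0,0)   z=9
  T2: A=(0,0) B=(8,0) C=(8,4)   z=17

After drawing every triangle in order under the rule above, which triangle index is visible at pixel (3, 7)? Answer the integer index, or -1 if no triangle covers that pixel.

T0:
  2·area = 96
  edge (2, 14)→(2, 2): d=(0,-12) top-left  bias=+0
  edge (2, 2)→(10, 13): d=(8,11) right/bottom  bias=-1
  edge (10, 13)→(2, 14): d=(-8,1) right/bottom  bias=-1
    (1,2)@(3, 5): e=[12,13,71] → #
    (2,2)@(5, 5): e=[36,-9,69] → ·
    (1,3)@(3, 7): e=[12,29,55] → #
    (2,3)@(5, 7): e=[36,7,53] → #
    (3,3)@(7, 7): e=[60,-15,51] → ·
    (1,4)@(3, 9): e=[12,45,39] → #
    (3,4)@(7, 9): e=[60,1,35] → #
    (4,4)@(9, 9): e=[84,-21,33] → ·
    (1,5)@(3, 11): e=[12,61,23] → #
    (4,5)@(9, 11): e=[84,-5,17] → ·
    (1,6)@(3, 13): e=[12,77,7] → #
    (4,6)@(9, 13): e=[84,11,1] → #
  covered (13 px):
    · · · · ·
    · · · · ·
    · # · · ·
    · # # · ·
    · # # # ·
    · # # # ·
    · # # # #
    · · · · ·
T1:
  2·area = 40  (B↔C swapped to make it positive)
  edge (0, 10)→(0, 0): d=(0,-10) top-left  bias=+0
  edge (0, 0)→(4, 14): d=(4,14) right/bottom  bias=-1
  edge (4, 14)→(0, 10): d=(-4,-4) top-left  bias=+0
    (0,2)@(1, 5): e=[10,6,24] → #
    (1,2)@(3, 5): e=[30,-22,32] → ·
    (0,3)@(1, 7): e=[10,14,16] → #
    (1,3)@(3, 7): e=[30,-14,24] → ·
    (0,4)@(1, 9): e=[10,22,8] → #
    (1,4)@(3, 9): e=[30,-6,16] → ·
    (0,5)@(1, 11): e=[10,30,0] → #  [on edge]
    (1,5)@(3, 11): e=[30,2,8] → #
    (2,5)@(5, 11): e=[50,-26,16] → ·
    (0,6)@(1, 13): e=[10,38,-8] → ·
    (1,6)@(3, 13): e=[30,10,0] → #  [on edge]
    (2,6)@(5, 13): e=[50,-18,8] → ·
    (2,7)@(5, 15): e=[50,-10,0] → ·  [on edge]
  covered (6 px):
    · · · · ·
    · · · · ·
    # · · · ·
    # · · · ·
    # · · · ·
    # # · · ·
    · # · · ·
    · · · · ·
T2:
  2·area = 32
  edge (0, 0)→(8, 0): d=(8,0) top-left  bias=+0
  edge (8, 0)→(8, 4): d=(0,4) right/bottom  bias=-1
  edge (8, 4)→(0, 0): d=(-8,-4) top-left  bias=+0
    (1,0)@(3, 1): e=[8,20,4] → #
    (2,0)@(5, 1): e=[8,12,12] → #
    (3,0)@(7, 1): e=[8,4,20] → #
    (4,0)@(9, 1): e=[8,-4,28] → ·
    (1,1)@(3, 3): e=[24,20,-12] → ·
    (2,1)@(5, 3): e=[24,12,-4] → ·
    (3,1)@(7, 3): e=[24,4,4] → #
    (4,1)@(9, 3): e=[24,-4,12] → ·
    (3,2)@(7, 5): e=[40,4,-12] → ·
  covered (4 px):
    · # # # ·
    · · · # ·
    · · · · ·
    · · · · ·
    · · · · ·
    · · · · ·
    · · · · ·
    · · · · ·

Z-buffer (winner per pixel, '.' = empty):
  . 2 2 2 .
  . . . 2 .
  1 0 . . .
  1 0 0 . .
  1 0 0 0 .
  1 1 0 0 .
  . 1 0 0 0
  . . . . .

Result: -1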